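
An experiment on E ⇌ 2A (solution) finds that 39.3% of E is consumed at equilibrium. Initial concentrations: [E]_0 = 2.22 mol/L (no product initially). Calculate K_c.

Let X = conversion of E.
Concentrations: [E] = 2.22 − 2.22X; [A] = 4.44X.
At X = 0.393: [E] = 1.35, [A] = 1.74.
K_c = [A]^2 / ([E]) = 2.26 mol/L.

K_c = 2.26 mol/L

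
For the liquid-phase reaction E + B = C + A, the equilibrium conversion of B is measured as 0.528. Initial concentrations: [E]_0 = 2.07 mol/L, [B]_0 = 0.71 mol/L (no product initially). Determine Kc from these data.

Let X = conversion of B.
Concentrations: [E] = 2.07 − 0.71X; [B] = 0.71 − 0.71X; [C] = 0.71X; [A] = 0.71X.
At X = 0.528: [E] = 1.7, [B] = 0.335, [C] = 0.375, [A] = 0.375.
Kc = [C] [A] / ([E] [B]) = 0.247.

Kc = 0.247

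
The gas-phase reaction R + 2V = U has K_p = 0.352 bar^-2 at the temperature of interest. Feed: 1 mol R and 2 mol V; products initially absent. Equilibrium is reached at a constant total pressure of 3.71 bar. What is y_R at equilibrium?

y_R = 0.242

Take 1 mol R as basis and let X be its fractional conversion, so ξ = X.
Mole table: n_R = 1 − X; n_V = 2 − 2X; n_U = X.
Total moles n_T = 3 − 2X.
With p_i = (n_i/n_T)P, K_p = p_U / (p_R p_V^2).
Setting this equal to 0.352 bar^-2 and taking the physical root (0 < X < 1) gives X = 0.531.
Then n_R = 0.469, n_T = 1.94, so y_R = 0.242.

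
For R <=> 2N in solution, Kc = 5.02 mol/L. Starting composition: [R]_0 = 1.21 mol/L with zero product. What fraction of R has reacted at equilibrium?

X = 0.624

Let X = conversion of R; extent ξ = 1.21·X mol/L.
Concentrations: [R] = 1.21 − 1.21X; [N] = 2.42X.
Kc = [N]^2 / ([R]).
Setting equal to 5.02 and solving for X on (0,1) gives X = 0.624.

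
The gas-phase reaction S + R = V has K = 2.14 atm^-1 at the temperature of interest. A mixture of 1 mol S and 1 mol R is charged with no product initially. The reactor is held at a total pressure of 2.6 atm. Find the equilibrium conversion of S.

Let X = conversion of S (basis 1 mol S); extent of reaction ξ = X.
Moles: n_S = 1 − X; n_R = 1 − X; n_V = X.
Total moles n_T = 2 − X.
Mole fractions y_i = n_i/n_T; K = p_V / (p_S p_R) with p_i = y_i·P.
Equating to 2.14 atm^-1 and solving on 0 < X < 1: X = 0.610.

X = 0.610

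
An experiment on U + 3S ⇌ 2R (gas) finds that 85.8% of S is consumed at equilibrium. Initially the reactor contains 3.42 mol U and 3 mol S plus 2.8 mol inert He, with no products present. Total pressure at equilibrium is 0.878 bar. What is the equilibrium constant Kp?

Kp = 1.09e+03 bar^-2

Take 3 mol S as basis and let X be its fractional conversion, so ξ = X.
Mole table: n_U = 3.42 − X; n_S = 3 − 3X; n_R = 2X; n_I = 2.8 (inert).
n_T = Σnᵢ = 9.22 − 2X.
At X = 0.858: n_U = 2.56, n_S = 0.426, n_R = 1.72, n_T = 7.5.
p_i = (n_i/n_T)·P. Kp = p_R^2 / (p_U p_S^3) = 1.09e+03 bar^-2.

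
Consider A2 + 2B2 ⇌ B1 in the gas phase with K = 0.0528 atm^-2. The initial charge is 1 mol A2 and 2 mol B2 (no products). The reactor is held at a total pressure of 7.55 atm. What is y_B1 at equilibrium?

Let X = conversion of A2 (basis 1 mol A2); extent of reaction ξ = X.
Species balance: n_A2 = 1 − X; n_B2 = 2 − 2X; n_B1 = X.
Total moles n_T = 3 − 2X.
y_i = n_i/n_T, p_i = y_i·P. K = p_B1 / (p_A2 p_B2^2).
Substituting and setting equal to 0.0528 atm^-2 gives a polynomial in X; the root in (0,1) is X = 0.452.
Then n_B1 = 0.452, n_T = 2.1, so y_B1 = 0.215.

y_B1 = 0.215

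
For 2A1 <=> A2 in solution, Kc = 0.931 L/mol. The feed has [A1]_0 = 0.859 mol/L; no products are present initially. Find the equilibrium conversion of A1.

Let X = conversion of A1; extent ξ = 0.859X/2 mol/L.
Concentrations: [A1] = 0.859 − 0.859X; [A2] = 0.429X.
Kc = [A2] / ([A1]^2).
Setting equal to 0.931 and solving for X on (0,1) gives X = 0.462.

X = 0.462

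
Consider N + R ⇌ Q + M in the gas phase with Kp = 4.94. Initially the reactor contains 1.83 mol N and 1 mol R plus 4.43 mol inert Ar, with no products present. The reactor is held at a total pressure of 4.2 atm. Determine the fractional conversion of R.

Take 1 mol R as basis and let X be its fractional conversion, so ξ = X.
Moles: n_N = 1.83 − X; n_R = 1 − X; n_Q = X; n_M = X; n_I = 4.43 (inert).
n_T stays at 7.26 (no change in mole number).
With p_i = (n_i/n_T)P, Kp = p_Q p_M / (p_N p_R).
Setting this equal to 4.94 and taking the physical root (0 < X < 1) gives X = 0.851.

X = 0.851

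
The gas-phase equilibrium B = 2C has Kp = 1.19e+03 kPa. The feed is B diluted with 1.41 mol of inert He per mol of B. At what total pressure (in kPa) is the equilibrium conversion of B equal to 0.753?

Basis: 1 mol B initially; let X = conversion of B. Extent ξ = X.
Mole table: n_B = 1 − X; n_C = 2X; n_I = 1.41 (inert).
Total moles n_T = 2.41 + X.
Kp = p_C^2 / (p_B) with p_i = (n_i/n_T)·P.
At X = 0.753: the mole-fraction product g(X) = Π y_i^ν_i = 2.903. Since Kp = g(X)·P^{1}, P = (Kp/g)^(1/1) = (1.19e+03/2.903)^(1/1) = 410 kPa.

P = 410 kPa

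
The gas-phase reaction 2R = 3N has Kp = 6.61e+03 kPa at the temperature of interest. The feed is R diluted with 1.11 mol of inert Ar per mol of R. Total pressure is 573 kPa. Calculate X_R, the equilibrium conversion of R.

X = 0.769

Take 1 mol R as basis and let X be its fractional conversion, so ξ = 0.5X.
Moles: n_R = 1 − X; n_N = 1.5X; n_I = 1.11 (inert).
n_T = Σnᵢ = 2.11 + 0.5X.
Mole fractions y_i = n_i/n_T; Kp = p_N^3 / (p_R^2) with p_i = y_i·P.
Equating to 6.61e+03 kPa and solving on 0 < X < 1: X = 0.769.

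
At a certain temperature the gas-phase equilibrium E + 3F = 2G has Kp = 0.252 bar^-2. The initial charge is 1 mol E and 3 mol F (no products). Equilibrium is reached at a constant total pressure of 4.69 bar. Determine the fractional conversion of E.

Let X = conversion of E (basis 1 mol E); extent of reaction ξ = X.
Mole table: n_E = 1 − X; n_F = 3 − 3X; n_G = 2X.
Total moles n_T = 4 − 2X.
With p_i = (n_i/n_T)P, Kp = p_G^2 / (p_E p_F^3).
Substituting and setting equal to 0.252 bar^-2 gives a polynomial in X; the root in (0,1) is X = 0.504.

X = 0.504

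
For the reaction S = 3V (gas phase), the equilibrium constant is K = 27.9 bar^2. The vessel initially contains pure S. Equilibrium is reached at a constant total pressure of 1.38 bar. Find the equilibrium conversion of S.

X = 0.846

Take 1 mol S as basis and let X be its fractional conversion, so ξ = X.
At extent ξ: n_S = 1 − X; n_V = 3X.
Total moles n_T = 1 + 2X.
y_i = n_i/n_T, p_i = y_i·P. K = p_V^3 / (p_S).
This yields a degree-3 equation in X; solving on (0,1), X = 0.846.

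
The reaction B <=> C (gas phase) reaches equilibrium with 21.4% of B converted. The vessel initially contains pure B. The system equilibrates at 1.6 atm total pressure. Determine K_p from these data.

K_p = 0.272

Take 1 mol B as basis and let X be its fractional conversion, so ξ = X.
Moles: n_B = 1 − X; n_C = X.
Total moles n_T = 1 (Δν = 0, constant).
At X = 0.214: n_B = 0.786, n_C = 0.214, n_T = 1.
p_i = (n_i/n_T)·P. K_p = p_C / (p_B) = 0.272.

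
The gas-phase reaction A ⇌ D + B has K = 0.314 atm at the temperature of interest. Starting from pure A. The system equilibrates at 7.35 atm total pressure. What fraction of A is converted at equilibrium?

X = 0.202

Let X = conversion of A (basis 1 mol A); extent of reaction ξ = X.
Mole table: n_A = 1 − X; n_D = X; n_B = X.
n_T = Σnᵢ = 1 + X.
With p_i = (n_i/n_T)P, K = p_D p_B / (p_A).
Substituting and setting equal to 0.314 atm gives a polynomial in X; the root in (0,1) is X = 0.202.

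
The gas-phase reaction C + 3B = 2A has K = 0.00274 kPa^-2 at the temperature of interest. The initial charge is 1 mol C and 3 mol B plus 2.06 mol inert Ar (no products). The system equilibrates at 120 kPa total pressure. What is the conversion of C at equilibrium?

Basis: 1 mol C initially; let X = conversion of C. Extent ξ = X.
At extent ξ: n_C = 1 − X; n_B = 3 − 3X; n_A = 2X; n_I = 2.06 (inert).
n_T = Σnᵢ = 6.06 − 2X.
y_i = n_i/n_T, p_i = y_i·P. K = p_A^2 / (p_C p_B^3).
This yields a degree-4 equation in X; solving on (0,1), X = 0.582.

X = 0.582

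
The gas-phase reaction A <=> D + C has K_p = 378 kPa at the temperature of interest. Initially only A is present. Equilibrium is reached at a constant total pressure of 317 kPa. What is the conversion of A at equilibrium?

Take 1 mol A as basis and let X be its fractional conversion, so ξ = X.
Species balance: n_A = 1 − X; n_D = X; n_C = X.
Summing: n_T = 1 + X.
With p_i = (n_i/n_T)P, K_p = p_D p_C / (p_A).
Substituting and setting equal to 378 kPa gives a polynomial in X; the root in (0,1) is X = 0.737.

X = 0.737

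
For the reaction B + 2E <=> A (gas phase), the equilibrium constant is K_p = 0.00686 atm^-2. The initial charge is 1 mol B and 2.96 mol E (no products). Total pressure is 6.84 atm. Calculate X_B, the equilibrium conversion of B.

X = 0.145

Let X = conversion of B (basis 1 mol B); extent of reaction ξ = X.
Moles: n_B = 1 − X; n_E = 2.96 − 2X; n_A = X.
n_T = Σnᵢ = 3.96 − 2X.
With p_i = (n_i/n_T)P, K_p = p_A / (p_B p_E^2).
Substituting and setting equal to 0.00686 atm^-2 gives a polynomial in X; the root in (0,1) is X = 0.145.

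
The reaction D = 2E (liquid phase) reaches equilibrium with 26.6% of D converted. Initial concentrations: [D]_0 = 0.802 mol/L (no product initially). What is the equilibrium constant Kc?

Kc = 0.309 mol/L

Let X = conversion of D.
Concentrations: [D] = 0.802 − 0.802X; [E] = 1.6X.
At X = 0.266: [D] = 0.589, [E] = 0.427.
Kc = [E]^2 / ([D]) = 0.309 mol/L.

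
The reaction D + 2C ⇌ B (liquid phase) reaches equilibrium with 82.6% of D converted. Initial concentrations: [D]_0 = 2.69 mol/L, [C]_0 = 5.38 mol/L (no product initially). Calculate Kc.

Let X = conversion of D.
Concentrations: [D] = 2.69 − 2.69X; [C] = 5.38 − 5.38X; [B] = 2.69X.
At X = 0.826: [D] = 0.468, [C] = 0.936, [B] = 2.22.
Kc = [B] / ([D] [C]^2) = 5.42 (mol/L)^-2.

Kc = 5.42 (mol/L)^-2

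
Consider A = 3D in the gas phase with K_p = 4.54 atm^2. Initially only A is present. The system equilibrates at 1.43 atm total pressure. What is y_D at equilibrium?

Take 1 mol A as basis and let X be its fractional conversion, so ξ = X.
Species balance: n_A = 1 − X; n_D = 3X.
Total moles n_T = 1 + 2X.
Mole fractions y_i = n_i/n_T; K_p = p_D^3 / (p_A) with p_i = y_i·P.
Equating to 4.54 atm^2 and solving on 0 < X < 1: X = 0.547.
Then n_D = 1.64, n_T = 2.09, so y_D = 0.783.

y_D = 0.783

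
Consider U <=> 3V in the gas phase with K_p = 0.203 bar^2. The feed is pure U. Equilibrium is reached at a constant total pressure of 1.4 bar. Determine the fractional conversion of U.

Basis: 1 mol U initially; let X = conversion of U. Extent ξ = X.
Moles: n_U = 1 − X; n_V = 3X.
n_T = Σnᵢ = 1 + 2X.
With p_i = (n_i/n_T)P, K_p = p_V^3 / (p_U).
Equating to 0.203 bar^2 and solving on 0 < X < 1: X = 0.180.

X = 0.180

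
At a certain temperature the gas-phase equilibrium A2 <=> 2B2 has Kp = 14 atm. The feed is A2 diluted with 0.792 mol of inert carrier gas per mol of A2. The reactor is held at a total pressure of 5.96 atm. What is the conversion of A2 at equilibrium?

X = 0.681

Take 1 mol A2 as basis and let X be its fractional conversion, so ξ = X.
Mole table: n_A2 = 1 − X; n_B2 = 2X; n_I = 0.792 (inert).
Summing: n_T = 1.79 + X.
With p_i = (n_i/n_T)P, Kp = p_B2^2 / (p_A2).
This yields a degree-2 equation in X; solving on (0,1), X = 0.681.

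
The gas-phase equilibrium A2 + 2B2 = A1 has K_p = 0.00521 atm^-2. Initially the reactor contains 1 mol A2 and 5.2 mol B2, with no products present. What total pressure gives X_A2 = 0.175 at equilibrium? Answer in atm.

Take 1 mol A2 as basis and let X be its fractional conversion, so ξ = X.
Species balance: n_A2 = 1 − X; n_B2 = 5.2 − 2X; n_A1 = X.
Total moles n_T = 6.2 − 2X.
K_p = p_A1 / (p_A2 p_B2^2) with p_i = (n_i/n_T)·P.
At X = 0.175: the mole-fraction product g(X) = Π y_i^ν_i = 0.3086. Since K_p = g(X)·P^{-2}, P = (g/K_p)^(1/2) = (0.3086/0.00521)^(1/2) = 7.7 atm.

P = 7.7 atm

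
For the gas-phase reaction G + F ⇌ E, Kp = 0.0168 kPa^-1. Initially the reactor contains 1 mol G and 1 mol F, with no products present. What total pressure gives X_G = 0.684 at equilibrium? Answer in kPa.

Basis: 1 mol G initially; let X = conversion of G. Extent ξ = X.
At extent ξ: n_G = 1 − X; n_F = 1 − X; n_E = X.
n_T = Σnᵢ = 2 − X.
Kp = p_E / (p_G p_F) with p_i = (n_i/n_T)·P.
At X = 0.684: the mole-fraction product g(X) = Π y_i^ν_i = 9.014. Since Kp = g(X)·P^{-1}, P = (g/Kp)^(1/1) = (9.014/0.0168)^(1/1) = 537 kPa.

P = 537 kPa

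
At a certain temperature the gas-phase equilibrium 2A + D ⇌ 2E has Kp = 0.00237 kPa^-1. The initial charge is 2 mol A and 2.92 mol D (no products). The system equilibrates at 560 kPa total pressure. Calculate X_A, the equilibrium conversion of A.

X = 0.461

Take 2 mol A as basis and let X be its fractional conversion, so ξ = X.
At extent ξ: n_A = 2 − 2X; n_D = 2.92 − X; n_E = 2X.
Summing: n_T = 4.92 − X.
With p_i = (n_i/n_T)P, Kp = p_E^2 / (p_A^2 p_D).
This yields a degree-3 equation in X; solving on (0,1), X = 0.461.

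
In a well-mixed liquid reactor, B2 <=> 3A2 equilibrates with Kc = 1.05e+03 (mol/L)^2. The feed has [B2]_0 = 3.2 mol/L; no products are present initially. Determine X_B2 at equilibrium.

X = 0.843

Let X = conversion of B2; extent ξ = 3.2·X mol/L.
Concentrations: [B2] = 3.2 − 3.2X; [A2] = 9.6X.
Kc = [A2]^3 / ([B2]).
Equating to 1.05e+03 (mol/L)^2: the physical root is X = 0.843.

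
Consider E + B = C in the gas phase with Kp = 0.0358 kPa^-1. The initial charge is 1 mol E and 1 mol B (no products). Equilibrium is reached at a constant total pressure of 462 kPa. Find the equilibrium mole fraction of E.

Take 1 mol E as basis and let X be its fractional conversion, so ξ = X.
Species balance: n_E = 1 − X; n_B = 1 − X; n_C = X.
Summing: n_T = 2 − X.
Mole fractions y_i = n_i/n_T; Kp = p_C / (p_E p_B) with p_i = y_i·P.
This yields a degree-2 equation in X; solving on (0,1), X = 0.761.
Then n_E = 0.239, n_T = 1.24, so y_E = 0.193.

y_E = 0.193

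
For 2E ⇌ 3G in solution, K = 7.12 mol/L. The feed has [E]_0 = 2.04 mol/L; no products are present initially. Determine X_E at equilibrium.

Let X = conversion of E; extent ξ = 2.04X/2 mol/L.
Concentrations: [E] = 2.04 − 2.04X; [G] = 3.06X.
K = [G]^3 / ([E]^2).
Equating to 7.12 mol/L: the physical root is X = 0.573.

X = 0.573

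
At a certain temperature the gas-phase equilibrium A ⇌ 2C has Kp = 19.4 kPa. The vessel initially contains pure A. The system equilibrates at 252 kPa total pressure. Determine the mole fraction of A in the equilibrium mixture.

y_A = 0.758

Let X = conversion of A (basis 1 mol A); extent of reaction ξ = X.
Species balance: n_A = 1 − X; n_C = 2X.
Total moles n_T = 1 + X.
y_i = n_i/n_T, p_i = y_i·P. Kp = p_C^2 / (p_A).
Equating to 19.4 kPa and solving on 0 < X < 1: X = 0.137.
Then n_A = 0.863, n_T = 1.14, so y_A = 0.758.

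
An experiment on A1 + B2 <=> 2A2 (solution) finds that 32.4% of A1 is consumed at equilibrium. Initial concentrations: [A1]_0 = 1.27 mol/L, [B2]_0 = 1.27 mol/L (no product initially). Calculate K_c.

Let X = conversion of A1.
Concentrations: [A1] = 1.27 − 1.27X; [B2] = 1.27 − 1.27X; [A2] = 2.54X.
At X = 0.324: [A1] = 0.859, [B2] = 0.859, [A2] = 0.823.
K_c = [A2]^2 / ([A1] [B2]) = 0.919.

K_c = 0.919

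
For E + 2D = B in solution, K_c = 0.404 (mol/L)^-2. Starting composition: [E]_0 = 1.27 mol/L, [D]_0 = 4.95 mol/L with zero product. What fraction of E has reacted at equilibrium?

X = 0.781

Let X = conversion of E; extent ξ = 1.27·X mol/L.
Concentrations: [E] = 1.27 − 1.27X; [D] = 4.95 − 2.54X; [B] = 1.27X.
K_c = [B] / ([E] [D]^2).
This equals 0.404 at X = 0.781 (the root in 0 < X < 1).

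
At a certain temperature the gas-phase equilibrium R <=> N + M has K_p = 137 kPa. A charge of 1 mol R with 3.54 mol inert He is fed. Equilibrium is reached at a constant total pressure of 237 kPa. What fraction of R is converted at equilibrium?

Basis: 1 mol R initially; let X = conversion of R. Extent ξ = X.
Species balance: n_R = 1 − X; n_N = X; n_M = X; n_I = 3.54 (inert).
Total moles n_T = 4.54 + X.
Mole fractions y_i = n_i/n_T; K_p = p_N p_M / (p_R) with p_i = y_i·P.
This yields a degree-2 equation in X; solving on (0,1), X = 0.795.

X = 0.795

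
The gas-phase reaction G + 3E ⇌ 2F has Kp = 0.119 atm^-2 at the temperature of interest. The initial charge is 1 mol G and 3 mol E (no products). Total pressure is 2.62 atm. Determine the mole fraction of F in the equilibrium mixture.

Take 1 mol G as basis and let X be its fractional conversion, so ξ = X.
Species balance: n_G = 1 − X; n_E = 3 − 3X; n_F = 2X.
n_T = Σnᵢ = 4 − 2X.
With p_i = (n_i/n_T)P, Kp = p_F^2 / (p_G p_E^3).
Setting this equal to 0.119 atm^-2 and taking the physical root (0 < X < 1) gives X = 0.322.
Then n_F = 0.644, n_T = 3.36, so y_F = 0.192.

y_F = 0.192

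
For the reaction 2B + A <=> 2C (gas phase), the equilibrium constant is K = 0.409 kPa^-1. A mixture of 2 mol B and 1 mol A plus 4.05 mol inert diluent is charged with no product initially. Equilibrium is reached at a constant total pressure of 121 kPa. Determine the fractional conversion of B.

Let X = conversion of B (basis 2 mol B); extent of reaction ξ = X.
Mole table: n_B = 2 − 2X; n_A = 1 − X; n_C = 2X; n_I = 4.05 (inert).
Summing: n_T = 7.05 − X.
Mole fractions y_i = n_i/n_T; K = p_C^2 / (p_B^2 p_A) with p_i = y_i·P.
Substituting and setting equal to 0.409 kPa^-1 gives a polynomial in X; the root in (0,1) is X = 0.629.

X = 0.629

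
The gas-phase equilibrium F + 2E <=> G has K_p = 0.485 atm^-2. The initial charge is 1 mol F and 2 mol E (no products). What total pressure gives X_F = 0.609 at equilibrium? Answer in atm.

Basis: 1 mol F initially; let X = conversion of F. Extent ξ = X.
Mole table: n_F = 1 − X; n_E = 2 − 2X; n_G = X.
Total moles n_T = 3 − 2X.
K_p = p_G / (p_F p_E^2) with p_i = (n_i/n_T)·P.
At X = 0.609: the mole-fraction product g(X) = Π y_i^ν_i = 8.088. Since K_p = g(X)·P^{-2}, P = (g/K_p)^(1/2) = (8.088/0.485)^(1/2) = 4.08 atm.

P = 4.08 atm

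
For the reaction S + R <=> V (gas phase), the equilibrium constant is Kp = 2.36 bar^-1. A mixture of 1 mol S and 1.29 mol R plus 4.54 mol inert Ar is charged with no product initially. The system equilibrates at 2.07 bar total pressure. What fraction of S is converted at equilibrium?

Basis: 1 mol S initially; let X = conversion of S. Extent ξ = X.
At extent ξ: n_S = 1 − X; n_R = 1.29 − X; n_V = X; n_I = 4.54 (inert).
Summing: n_T = 6.83 − X.
With p_i = (n_i/n_T)P, Kp = p_V / (p_S p_R).
Substituting and setting equal to 2.36 bar^-1 gives a polynomial in X; the root in (0,1) is X = 0.403.

X = 0.403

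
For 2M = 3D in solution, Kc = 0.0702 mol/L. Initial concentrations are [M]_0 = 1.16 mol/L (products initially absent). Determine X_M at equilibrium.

X = 0.222

Let X = conversion of M; extent ξ = 1.16X/2 mol/L.
Concentrations: [M] = 1.16 − 1.16X; [D] = 1.74X.
Kc = [D]^3 / ([M]^2).
Setting equal to 0.0702 and solving for X on (0,1) gives X = 0.222.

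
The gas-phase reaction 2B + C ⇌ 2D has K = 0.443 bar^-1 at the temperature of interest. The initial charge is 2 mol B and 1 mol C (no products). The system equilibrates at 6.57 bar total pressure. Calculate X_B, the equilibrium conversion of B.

Basis: 2 mol B initially; let X = conversion of B. Extent ξ = X.
At extent ξ: n_B = 2 − 2X; n_C = 1 − X; n_D = 2X.
Summing: n_T = 3 − X.
Mole fractions y_i = n_i/n_T; K = p_D^2 / (p_B^2 p_C) with p_i = y_i·P.
This yields a degree-3 equation in X; solving on (0,1), X = 0.443.

X = 0.443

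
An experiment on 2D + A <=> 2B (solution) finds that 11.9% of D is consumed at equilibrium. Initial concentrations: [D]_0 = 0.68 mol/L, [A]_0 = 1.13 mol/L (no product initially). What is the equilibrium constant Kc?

Kc = 0.0167 L/mol

Let X = conversion of D.
Concentrations: [D] = 0.68 − 0.68X; [A] = 1.13 − 0.34X; [B] = 0.68X.
At X = 0.119: [D] = 0.599, [A] = 1.09, [B] = 0.0809.
Kc = [B]^2 / ([D]^2 [A]) = 0.0167 L/mol.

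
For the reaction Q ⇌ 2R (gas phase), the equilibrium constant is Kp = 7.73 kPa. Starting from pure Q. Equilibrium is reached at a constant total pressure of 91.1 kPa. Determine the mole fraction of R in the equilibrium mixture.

y_R = 0.252

Basis: 1 mol Q initially; let X = conversion of Q. Extent ξ = X.
At extent ξ: n_Q = 1 − X; n_R = 2X.
n_T = Σnᵢ = 1 + X.
Mole fractions y_i = n_i/n_T; Kp = p_R^2 / (p_Q) with p_i = y_i·P.
Setting this equal to 7.73 kPa and taking the physical root (0 < X < 1) gives X = 0.144.
Then n_R = 0.288, n_T = 1.14, so y_R = 0.252.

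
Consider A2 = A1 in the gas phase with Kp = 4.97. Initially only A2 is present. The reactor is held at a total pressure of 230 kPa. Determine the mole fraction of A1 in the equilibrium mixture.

y_A1 = 0.832

Let X = conversion of A2 (basis 1 mol A2); extent of reaction ξ = X.
Moles: n_A2 = 1 − X; n_A1 = X.
Since Δν = 0, n_T = 1 throughout.
Mole fractions y_i = n_i/n_T; Kp = p_A1 / (p_A2) with p_i = y_i·P.
This yields a degree-1 equation in X; solving on (0,1), X = 0.832.
Then n_A1 = 0.832, n_T = 1, so y_A1 = 0.832.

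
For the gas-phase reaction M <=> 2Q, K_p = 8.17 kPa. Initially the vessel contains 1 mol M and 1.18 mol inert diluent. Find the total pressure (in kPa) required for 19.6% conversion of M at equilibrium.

Basis: 1 mol M initially; let X = conversion of M. Extent ξ = X.
Mole table: n_M = 1 − X; n_Q = 2X; n_I = 1.18 (inert).
n_T = Σnᵢ = 2.18 + X.
K_p = p_Q^2 / (p_M) with p_i = (n_i/n_T)·P.
At X = 0.196: the mole-fraction product g(X) = Π y_i^ν_i = 0.08044. Since K_p = g(X)·P^{1}, P = (K_p/g)^(1/1) = (8.17/0.08044)^(1/1) = 102 kPa.

P = 102 kPa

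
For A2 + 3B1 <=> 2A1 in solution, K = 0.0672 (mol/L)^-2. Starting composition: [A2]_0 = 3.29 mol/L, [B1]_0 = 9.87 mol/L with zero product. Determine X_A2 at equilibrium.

X = 0.517

Let X = conversion of A2; extent ξ = 3.29·X mol/L.
Concentrations: [A2] = 3.29 − 3.29X; [B1] = 9.87 − 9.87X; [A1] = 6.58X.
K = [A1]^2 / ([A2] [B1]^3).
Equating to 0.0672 (mol/L)^-2: the physical root is X = 0.517.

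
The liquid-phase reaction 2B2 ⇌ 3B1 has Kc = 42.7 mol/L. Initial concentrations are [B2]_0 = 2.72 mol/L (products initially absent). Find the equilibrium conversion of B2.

X = 0.718

Let X = conversion of B2; extent ξ = 2.72X/2 mol/L.
Concentrations: [B2] = 2.72 − 2.72X; [B1] = 4.08X.
Kc = [B1]^3 / ([B2]^2).
Equating to 42.7 mol/L: the physical root is X = 0.718.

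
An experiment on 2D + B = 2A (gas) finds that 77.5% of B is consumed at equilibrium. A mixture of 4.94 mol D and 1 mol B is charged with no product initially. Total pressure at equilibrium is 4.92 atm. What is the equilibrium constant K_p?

K_p = 0.975 atm^-1

Basis: 1 mol B initially; let X = conversion of B. Extent ξ = X.
Mole table: n_D = 4.94 − 2X; n_B = 1 − X; n_A = 2X.
Total moles n_T = 5.94 − X.
At X = 0.775: n_D = 3.39, n_B = 0.225, n_A = 1.55, n_T = 5.17.
p_i = (n_i/n_T)·P. K_p = p_A^2 / (p_D^2 p_B) = 0.975 atm^-1.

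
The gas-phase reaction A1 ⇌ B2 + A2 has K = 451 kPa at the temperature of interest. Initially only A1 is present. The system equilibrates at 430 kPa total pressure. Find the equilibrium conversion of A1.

Basis: 1 mol A1 initially; let X = conversion of A1. Extent ξ = X.
Moles: n_A1 = 1 − X; n_B2 = X; n_A2 = X.
n_T = Σnᵢ = 1 + X.
With p_i = (n_i/n_T)P, K = p_B2 p_A2 / (p_A1).
Setting this equal to 451 kPa and taking the physical root (0 < X < 1) gives X = 0.715.

X = 0.715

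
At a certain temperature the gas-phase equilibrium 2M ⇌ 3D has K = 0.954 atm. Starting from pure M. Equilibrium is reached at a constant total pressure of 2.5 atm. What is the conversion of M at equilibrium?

X = 0.374

Take 1 mol M as basis and let X be its fractional conversion, so ξ = 0.5X.
Moles: n_M = 1 − X; n_D = 1.5X.
Summing: n_T = 1 + 0.5X.
With p_i = (n_i/n_T)P, K = p_D^3 / (p_M^2).
Equating to 0.954 atm and solving on 0 < X < 1: X = 0.374.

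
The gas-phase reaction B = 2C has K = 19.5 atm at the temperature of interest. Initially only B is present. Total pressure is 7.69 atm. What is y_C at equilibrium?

Let X = conversion of B (basis 1 mol B); extent of reaction ξ = X.
Mole table: n_B = 1 − X; n_C = 2X.
Summing: n_T = 1 + X.
With p_i = (n_i/n_T)P, K = p_C^2 / (p_B).
Substituting and setting equal to 19.5 atm gives a polynomial in X; the root in (0,1) is X = 0.623.
Then n_C = 1.25, n_T = 1.62, so y_C = 0.768.

y_C = 0.768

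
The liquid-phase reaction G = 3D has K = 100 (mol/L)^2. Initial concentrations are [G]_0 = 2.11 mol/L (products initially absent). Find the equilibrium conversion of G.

X = 0.658

Let X = conversion of G; extent ξ = 2.11·X mol/L.
Concentrations: [G] = 2.11 − 2.11X; [D] = 6.33X.
K = [D]^3 / ([G]).
This equals 100 at X = 0.658 (the root in 0 < X < 1).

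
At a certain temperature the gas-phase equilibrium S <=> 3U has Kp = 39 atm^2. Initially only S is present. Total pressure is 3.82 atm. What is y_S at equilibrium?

Take 1 mol S as basis and let X be its fractional conversion, so ξ = X.
Moles: n_S = 1 − X; n_U = 3X.
n_T = Σnᵢ = 1 + 2X.
With p_i = (n_i/n_T)P, Kp = p_U^3 / (p_S).
Equating to 39 atm^2 and solving on 0 < X < 1: X = 0.579.
Then n_S = 0.421, n_T = 2.16, so y_S = 0.195.

y_S = 0.195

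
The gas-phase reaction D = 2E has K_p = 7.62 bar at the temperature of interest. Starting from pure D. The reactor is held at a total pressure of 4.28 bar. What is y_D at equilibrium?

Let X = conversion of D (basis 1 mol D); extent of reaction ξ = X.
Species balance: n_D = 1 − X; n_E = 2X.
Total moles n_T = 1 + X.
With p_i = (n_i/n_T)P, K_p = p_E^2 / (p_D).
Setting this equal to 7.62 bar and taking the physical root (0 < X < 1) gives X = 0.555.
Then n_D = 0.445, n_T = 1.55, so y_D = 0.286.

y_D = 0.286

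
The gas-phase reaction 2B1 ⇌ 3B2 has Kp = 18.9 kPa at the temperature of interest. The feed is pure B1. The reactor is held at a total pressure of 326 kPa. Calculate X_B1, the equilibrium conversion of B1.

X = 0.225

Let X = conversion of B1 (basis 1 mol B1); extent of reaction ξ = 0.5X.
Species balance: n_B1 = 1 − X; n_B2 = 1.5X.
Total moles n_T = 1 + 0.5X.
Mole fractions y_i = n_i/n_T; Kp = p_B2^3 / (p_B1^2) with p_i = y_i·P.
Equating to 18.9 kPa and solving on 0 < X < 1: X = 0.225.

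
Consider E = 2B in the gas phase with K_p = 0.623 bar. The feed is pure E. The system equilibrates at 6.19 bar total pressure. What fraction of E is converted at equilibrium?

X = 0.157

Take 1 mol E as basis and let X be its fractional conversion, so ξ = X.
Mole table: n_E = 1 − X; n_B = 2X.
n_T = Σnᵢ = 1 + X.
y_i = n_i/n_T, p_i = y_i·P. K_p = p_B^2 / (p_E).
Substituting and setting equal to 0.623 bar gives a polynomial in X; the root in (0,1) is X = 0.157.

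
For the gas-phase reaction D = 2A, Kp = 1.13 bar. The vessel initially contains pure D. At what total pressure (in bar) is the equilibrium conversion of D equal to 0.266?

P = 3.71 bar

Basis: 1 mol D initially; let X = conversion of D. Extent ξ = X.
Species balance: n_D = 1 − X; n_A = 2X.
Total moles n_T = 1 + X.
Kp = p_A^2 / (p_D) with p_i = (n_i/n_T)·P.
At X = 0.266: the mole-fraction product g(X) = Π y_i^ν_i = 0.3046. Since Kp = g(X)·P^{1}, P = (Kp/g)^(1/1) = (1.13/0.3046)^(1/1) = 3.71 bar.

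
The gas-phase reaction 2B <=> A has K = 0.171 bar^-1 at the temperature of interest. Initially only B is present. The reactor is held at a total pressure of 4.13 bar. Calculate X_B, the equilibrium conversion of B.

X = 0.489

Basis: 1 mol B initially; let X = conversion of B. Extent ξ = 0.5X.
At extent ξ: n_B = 1 − X; n_A = 0.5X.
Summing: n_T = 1 − 0.5X.
With p_i = (n_i/n_T)P, K = p_A / (p_B^2).
This yields a degree-2 equation in X; solving on (0,1), X = 0.489.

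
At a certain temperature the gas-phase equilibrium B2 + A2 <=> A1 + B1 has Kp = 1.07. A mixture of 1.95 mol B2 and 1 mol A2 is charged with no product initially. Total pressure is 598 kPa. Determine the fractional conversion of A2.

X = 0.671

Let X = conversion of A2 (basis 1 mol A2); extent of reaction ξ = X.
Moles: n_B2 = 1.95 − X; n_A2 = 1 − X; n_A1 = X; n_B1 = X.
Total moles n_T = 2.95 (Δν = 0, constant).
Mole fractions y_i = n_i/n_T; Kp = p_A1 p_B1 / (p_B2 p_A2) with p_i = y_i·P.
Equating to 1.07 and solving on 0 < X < 1: X = 0.671.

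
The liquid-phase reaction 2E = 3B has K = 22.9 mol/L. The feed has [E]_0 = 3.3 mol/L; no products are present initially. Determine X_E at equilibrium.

X = 0.642

Let X = conversion of E; extent ξ = 3.3X/2 mol/L.
Concentrations: [E] = 3.3 − 3.3X; [B] = 4.95X.
K = [B]^3 / ([E]^2).
This equals 22.9 at X = 0.642 (the root in 0 < X < 1).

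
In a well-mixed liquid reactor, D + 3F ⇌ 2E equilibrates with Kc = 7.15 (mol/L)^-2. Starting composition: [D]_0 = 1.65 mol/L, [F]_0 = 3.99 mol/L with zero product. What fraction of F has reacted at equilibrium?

X = 0.759

Let X = conversion of F; extent ξ = 3.99X/3 mol/L.
Concentrations: [D] = 1.65 − 1.33X; [F] = 3.99 − 3.99X; [E] = 2.66X.
Kc = [E]^2 / ([D] [F]^3).
Equating to 7.15 (mol/L)^-2: the physical root is X = 0.759.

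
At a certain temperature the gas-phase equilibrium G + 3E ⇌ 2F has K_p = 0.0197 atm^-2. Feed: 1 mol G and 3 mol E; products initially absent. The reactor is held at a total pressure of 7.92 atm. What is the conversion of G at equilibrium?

Take 1 mol G as basis and let X be its fractional conversion, so ξ = X.
Species balance: n_G = 1 − X; n_E = 3 − 3X; n_F = 2X.
Summing: n_T = 4 − 2X.
Mole fractions y_i = n_i/n_T; K_p = p_F^2 / (p_G p_E^3) with p_i = y_i·P.
Substituting and setting equal to 0.0197 atm^-2 gives a polynomial in X; the root in (0,1) is X = 0.360.

X = 0.360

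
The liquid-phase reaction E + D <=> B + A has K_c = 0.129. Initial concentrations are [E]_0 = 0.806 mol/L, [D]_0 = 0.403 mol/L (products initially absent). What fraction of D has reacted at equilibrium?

Let X = conversion of D; extent ξ = 0.403·X mol/L.
Concentrations: [E] = 0.806 − 0.403X; [D] = 0.403 − 0.403X; [B] = 0.403X; [A] = 0.403X.
K_c = [B] [A] / ([E] [D]).
Setting equal to 0.129 and solving for X on (0,1) gives X = 0.366.

X = 0.366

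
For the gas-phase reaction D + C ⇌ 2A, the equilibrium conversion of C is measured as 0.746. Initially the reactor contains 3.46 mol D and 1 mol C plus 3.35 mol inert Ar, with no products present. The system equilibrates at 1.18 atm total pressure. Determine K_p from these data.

Let X = conversion of C (basis 1 mol C); extent of reaction ξ = X.
Mole table: n_D = 3.46 − X; n_C = 1 − X; n_A = 2X; n_I = 3.35 (inert).
Since Δν = 0, n_T = 7.81 throughout.
At X = 0.746: n_D = 2.71, n_C = 0.254, n_A = 1.49, n_T = 7.81.
p_i = (n_i/n_T)·P. K_p = p_A^2 / (p_D p_C) = 3.23.

K_p = 3.23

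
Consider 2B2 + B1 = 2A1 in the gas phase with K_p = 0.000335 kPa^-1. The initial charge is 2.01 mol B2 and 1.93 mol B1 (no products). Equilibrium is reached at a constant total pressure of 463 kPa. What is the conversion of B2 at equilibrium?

Let X = conversion of B2 (basis 2.01 mol B2); extent of reaction ξ = 1X.
Species balance: n_B2 = 2.01 − 2.01X; n_B1 = 1.93 − 1X; n_A1 = 2.01X.
Summing: n_T = 3.94 − 1X.
y_i = n_i/n_T, p_i = y_i·P. K_p = p_A1^2 / (p_B2^2 p_B1).
Equating to 0.000335 kPa^-1 and solving on 0 < X < 1: X = 0.211.

X = 0.211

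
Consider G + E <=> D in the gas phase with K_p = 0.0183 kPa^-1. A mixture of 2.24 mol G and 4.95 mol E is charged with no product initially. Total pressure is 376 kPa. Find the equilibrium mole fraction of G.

y_G = 0.083

Let X = conversion of G (basis 2.24 mol G); extent of reaction ξ = 2.24X.
Mole table: n_G = 2.24 − 2.24X; n_E = 4.95 − 2.24X; n_D = 2.24X.
Summing: n_T = 7.19 − 2.24X.
Mole fractions y_i = n_i/n_T; K_p = p_D / (p_G p_E) with p_i = y_i·P.
Setting this equal to 0.0183 kPa^-1 and taking the physical root (0 < X < 1) gives X = 0.801.
Then n_G = 0.446, n_T = 5.4, so y_G = 0.083.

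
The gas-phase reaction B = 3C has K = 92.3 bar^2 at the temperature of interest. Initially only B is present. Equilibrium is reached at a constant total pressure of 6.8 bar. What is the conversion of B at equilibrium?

Let X = conversion of B (basis 1 mol B); extent of reaction ξ = X.
Moles: n_B = 1 − X; n_C = 3X.
Summing: n_T = 1 + 2X.
y_i = n_i/n_T, p_i = y_i·P. K = p_C^3 / (p_B).
Equating to 92.3 bar^2 and solving on 0 < X < 1: X = 0.528.

X = 0.528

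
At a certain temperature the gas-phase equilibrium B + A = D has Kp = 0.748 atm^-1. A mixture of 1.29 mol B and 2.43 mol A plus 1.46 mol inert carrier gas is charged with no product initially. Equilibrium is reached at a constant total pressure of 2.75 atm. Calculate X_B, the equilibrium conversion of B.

Let X = conversion of B (basis 1.29 mol B); extent of reaction ξ = 1.29X.
At extent ξ: n_B = 1.29 − 1.29X; n_A = 2.43 − 1.29X; n_D = 1.29X; n_I = 1.46 (inert).
Total moles n_T = 5.18 − 1.29X.
y_i = n_i/n_T, p_i = y_i·P. Kp = p_D / (p_B p_A).
Setting this equal to 0.748 atm^-1 and taking the physical root (0 < X < 1) gives X = 0.452.

X = 0.452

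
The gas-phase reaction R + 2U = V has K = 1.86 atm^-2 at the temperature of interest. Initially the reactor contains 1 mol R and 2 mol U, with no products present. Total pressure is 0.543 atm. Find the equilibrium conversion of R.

Basis: 1 mol R initially; let X = conversion of R. Extent ξ = X.
Species balance: n_R = 1 − X; n_U = 2 − 2X; n_V = X.
Total moles n_T = 3 − 2X.
With p_i = (n_i/n_T)P, K = p_V / (p_R p_U^2).
This yields a degree-3 equation in X; solving on (0,1), X = 0.175.

X = 0.175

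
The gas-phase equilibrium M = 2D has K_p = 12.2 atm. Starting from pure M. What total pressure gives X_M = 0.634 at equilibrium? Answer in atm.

Basis: 1 mol M initially; let X = conversion of M. Extent ξ = X.
Moles: n_M = 1 − X; n_D = 2X.
Summing: n_T = 1 + X.
K_p = p_D^2 / (p_M) with p_i = (n_i/n_T)·P.
At X = 0.634: the mole-fraction product g(X) = Π y_i^ν_i = 2.688. Since K_p = g(X)·P^{1}, P = (K_p/g)^(1/1) = (12.2/2.688)^(1/1) = 4.54 atm.

P = 4.54 atm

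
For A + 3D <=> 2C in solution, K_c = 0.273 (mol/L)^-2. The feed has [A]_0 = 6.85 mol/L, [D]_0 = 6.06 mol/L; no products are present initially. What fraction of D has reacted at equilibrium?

X = 0.708

Let X = conversion of D; extent ξ = 6.06X/3 mol/L.
Concentrations: [A] = 6.85 − 2.02X; [D] = 6.06 − 6.06X; [C] = 4.04X.
K_c = [C]^2 / ([A] [D]^3).
This equals 0.273 at X = 0.708 (the root in 0 < X < 1).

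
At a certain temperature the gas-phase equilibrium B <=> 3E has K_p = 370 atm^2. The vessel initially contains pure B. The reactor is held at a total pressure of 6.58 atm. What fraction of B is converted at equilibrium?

X = 0.774

Basis: 1 mol B initially; let X = conversion of B. Extent ξ = X.
Moles: n_B = 1 − X; n_E = 3X.
Summing: n_T = 1 + 2X.
y_i = n_i/n_T, p_i = y_i·P. K_p = p_E^3 / (p_B).
Substituting and setting equal to 370 atm^2 gives a polynomial in X; the root in (0,1) is X = 0.774.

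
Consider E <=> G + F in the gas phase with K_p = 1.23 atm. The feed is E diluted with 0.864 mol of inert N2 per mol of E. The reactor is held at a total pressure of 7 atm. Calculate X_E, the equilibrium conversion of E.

X = 0.467

Basis: 1 mol E initially; let X = conversion of E. Extent ξ = X.
Mole table: n_E = 1 − X; n_G = X; n_F = X; n_I = 0.864 (inert).
Summing: n_T = 1.86 + X.
With p_i = (n_i/n_T)P, K_p = p_G p_F / (p_E).
This yields a degree-2 equation in X; solving on (0,1), X = 0.467.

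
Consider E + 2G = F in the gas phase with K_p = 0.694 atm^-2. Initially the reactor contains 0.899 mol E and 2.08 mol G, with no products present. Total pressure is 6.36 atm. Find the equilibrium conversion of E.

X = 0.820

Basis: 0.899 mol E initially; let X = conversion of E. Extent ξ = 0.899X.
Species balance: n_E = 0.899 − 0.899X; n_G = 2.08 − 1.8X; n_F = 0.899X.
Total moles n_T = 2.98 − 1.8X.
With p_i = (n_i/n_T)P, K_p = p_F / (p_E p_G^2).
Equating to 0.694 atm^-2 and solving on 0 < X < 1: X = 0.820.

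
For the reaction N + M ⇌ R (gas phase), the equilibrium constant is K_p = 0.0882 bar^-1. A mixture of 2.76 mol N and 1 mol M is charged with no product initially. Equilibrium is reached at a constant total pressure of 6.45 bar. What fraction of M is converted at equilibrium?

X = 0.288

Basis: 1 mol M initially; let X = conversion of M. Extent ξ = X.
Moles: n_N = 2.76 − X; n_M = 1 − X; n_R = X.
n_T = Σnᵢ = 3.76 − X.
With p_i = (n_i/n_T)P, K_p = p_R / (p_N p_M).
Equating to 0.0882 bar^-1 and solving on 0 < X < 1: X = 0.288.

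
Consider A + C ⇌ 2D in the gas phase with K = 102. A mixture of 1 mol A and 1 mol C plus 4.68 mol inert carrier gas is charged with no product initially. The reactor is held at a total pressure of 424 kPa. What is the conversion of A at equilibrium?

X = 0.835

Basis: 1 mol A initially; let X = conversion of A. Extent ξ = X.
Species balance: n_A = 1 − X; n_C = 1 − X; n_D = 2X; n_I = 4.68 (inert).
Since Δν = 0, n_T = 6.68 throughout.
Mole fractions y_i = n_i/n_T; K = p_D^2 / (p_A p_C) with p_i = y_i·P.
Equating to 102 and solving on 0 < X < 1: X = 0.835.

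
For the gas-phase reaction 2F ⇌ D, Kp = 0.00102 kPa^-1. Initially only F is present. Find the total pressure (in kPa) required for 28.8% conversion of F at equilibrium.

Basis: 1 mol F initially; let X = conversion of F. Extent ξ = 0.5X.
At extent ξ: n_F = 1 − X; n_D = 0.5X.
Summing: n_T = 1 − 0.5X.
Kp = p_D / (p_F^2) with p_i = (n_i/n_T)·P.
At X = 0.288: the mole-fraction product g(X) = Π y_i^ν_i = 0.2432. Since Kp = g(X)·P^{-1}, P = (g/Kp)^(1/1) = (0.2432/0.00102)^(1/1) = 238 kPa.

P = 238 kPa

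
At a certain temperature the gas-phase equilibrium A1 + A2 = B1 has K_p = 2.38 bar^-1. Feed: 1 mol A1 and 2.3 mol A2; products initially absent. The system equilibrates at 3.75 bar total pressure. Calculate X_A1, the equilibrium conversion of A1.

Let X = conversion of A1 (basis 1 mol A1); extent of reaction ξ = X.
Mole table: n_A1 = 1 − X; n_A2 = 2.3 − X; n_B1 = X.
Summing: n_T = 3.3 − X.
Mole fractions y_i = n_i/n_T; K_p = p_B1 / (p_A1 p_A2) with p_i = y_i·P.
This yields a degree-2 equation in X; solving on (0,1), X = 0.841.

X = 0.841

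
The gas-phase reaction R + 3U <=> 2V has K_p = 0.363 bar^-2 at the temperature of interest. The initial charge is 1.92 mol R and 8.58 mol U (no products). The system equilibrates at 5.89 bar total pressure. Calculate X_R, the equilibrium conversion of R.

Take 1.92 mol R as basis and let X be its fractional conversion, so ξ = 1.92X.
At extent ξ: n_R = 1.92 − 1.92X; n_U = 8.58 − 5.76X; n_V = 3.84X.
n_T = Σnᵢ = 10.5 − 3.84X.
Mole fractions y_i = n_i/n_T; K_p = p_V^2 / (p_R p_U^3) with p_i = y_i·P.
Equating to 0.363 bar^-2 and solving on 0 < X < 1: X = 0.747.

X = 0.747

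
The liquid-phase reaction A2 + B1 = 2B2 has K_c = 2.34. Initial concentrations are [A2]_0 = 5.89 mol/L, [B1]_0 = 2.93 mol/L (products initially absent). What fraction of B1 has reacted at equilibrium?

Let X = conversion of B1; extent ξ = 2.93·X mol/L.
Concentrations: [A2] = 5.89 − 2.93X; [B1] = 2.93 − 2.93X; [B2] = 5.86X.
K_c = [B2]^2 / ([A2] [B1]).
Solving K_c = 2.34 for X ∈ (0,1): X = 0.587.

X = 0.587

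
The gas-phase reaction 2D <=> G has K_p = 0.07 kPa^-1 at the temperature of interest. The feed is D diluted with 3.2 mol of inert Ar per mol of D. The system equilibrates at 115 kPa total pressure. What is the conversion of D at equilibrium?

X = 0.615

Take 1 mol D as basis and let X be its fractional conversion, so ξ = 0.5X.
Mole table: n_D = 1 − X; n_G = 0.5X; n_I = 3.2 (inert).
Summing: n_T = 4.2 − 0.5X.
With p_i = (n_i/n_T)P, K_p = p_G / (p_D^2).
Substituting and setting equal to 0.07 kPa^-1 gives a polynomial in X; the root in (0,1) is X = 0.615.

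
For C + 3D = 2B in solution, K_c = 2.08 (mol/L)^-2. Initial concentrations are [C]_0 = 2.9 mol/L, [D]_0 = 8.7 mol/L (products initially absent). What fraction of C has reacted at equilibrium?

Let X = conversion of C; extent ξ = 2.9·X mol/L.
Concentrations: [C] = 2.9 − 2.9X; [D] = 8.7 − 8.7X; [B] = 5.8X.
K_c = [B]^2 / ([C] [D]^3).
Equating to 2.08 (mol/L)^-2: the physical root is X = 0.739.

X = 0.739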